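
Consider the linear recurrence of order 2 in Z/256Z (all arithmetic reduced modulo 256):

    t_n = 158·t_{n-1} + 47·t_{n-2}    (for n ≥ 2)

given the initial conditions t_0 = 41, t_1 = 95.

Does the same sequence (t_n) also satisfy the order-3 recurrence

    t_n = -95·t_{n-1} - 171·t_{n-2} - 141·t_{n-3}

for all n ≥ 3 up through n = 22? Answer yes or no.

Terms t_0..t_22: 41, 95, 41, 191, 105, 223, 233, 191, 169, 95, 169, 191, 233, 223, 105, 191, 41, 95, 41, 191, 105, 223, 233
n=3: candidate gives 191, actual t_3 = 191 ✓
n=4: candidate gives 105, actual t_4 = 105 ✓
n=5: candidate gives 223, actual t_5 = 223 ✓
n=6: candidate gives 233, actual t_6 = 233 ✓
n=7: candidate gives 191, actual t_7 = 191 ✓
n=8: candidate gives 169, actual t_8 = 169 ✓
n=9: candidate gives 95, actual t_9 = 95 ✓
n=10: candidate gives 169, actual t_10 = 169 ✓
n=11: candidate gives 191, actual t_11 = 191 ✓
n=12: candidate gives 233, actual t_12 = 233 ✓
n=13: candidate gives 223, actual t_13 = 223 ✓
n=14: candidate gives 105, actual t_14 = 105 ✓
n=15: candidate gives 191, actual t_15 = 191 ✓
n=16: candidate gives 41, actual t_16 = 41 ✓
n=17: candidate gives 95, actual t_17 = 95 ✓
n=18: candidate gives 41, actual t_18 = 41 ✓
n=19: candidate gives 191, actual t_19 = 191 ✓
n=20: candidate gives 105, actual t_20 = 105 ✓
n=21: candidate gives 223, actual t_21 = 223 ✓
n=22: candidate gives 233, actual t_22 = 233 ✓

yes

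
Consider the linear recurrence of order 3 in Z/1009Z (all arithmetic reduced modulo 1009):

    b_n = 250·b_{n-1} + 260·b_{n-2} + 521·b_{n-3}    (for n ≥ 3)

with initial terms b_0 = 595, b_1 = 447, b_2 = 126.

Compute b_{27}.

919

b_3 = 250·126 + 260·447 + 521·595 = 638
b_4 = 250·638 + 260·126 + 521·447 = 358
b_5 = 250·358 + 260·638 + 521·126 = 164
b_6 = 250·164 + 260·358 + 521·638 = 320
b_7 = 250·320 + 260·164 + 521·358 = 404
b_8 = 250·404 + 260·320 + 521·164 = 241
b_9 = 250·241 + 260·404 + 521·320 = 49
b_10 = 250·49 + 260·241 + 521·404 = 856
b_11 = 250·856 + 260·49 + 521·241 = 160
b_12 = 250·160 + 260·856 + 521·49 = 524
b_13 = 250·524 + 260·160 + 521·856 = 59
b_14 = 250·59 + 260·524 + 521·160 = 262
b_15 = 250·262 + 260·59 + 521·524 = 694
b_16 = 250·694 + 260·262 + 521·59 = 938
b_17 = 250·938 + 260·694 + 521·262 = 528
b_18 = 250·528 + 260·938 + 521·694 = 884
b_19 = 250·884 + 260·528 + 521·938 = 427
b_20 = 250·427 + 260·884 + 521·528 = 224
b_21 = 250·224 + 260·427 + 521·884 = 995
b_22 = 250·995 + 260·224 + 521·427 = 741
b_23 = 250·741 + 260·995 + 521·224 = 659
b_24 = 250·659 + 260·741 + 521·995 = 1002
b_25 = 250·1002 + 260·659 + 521·741 = 701
b_26 = 250·701 + 260·1002 + 521·659 = 161
b_27 = 250·161 + 260·701 + 521·1002 = 919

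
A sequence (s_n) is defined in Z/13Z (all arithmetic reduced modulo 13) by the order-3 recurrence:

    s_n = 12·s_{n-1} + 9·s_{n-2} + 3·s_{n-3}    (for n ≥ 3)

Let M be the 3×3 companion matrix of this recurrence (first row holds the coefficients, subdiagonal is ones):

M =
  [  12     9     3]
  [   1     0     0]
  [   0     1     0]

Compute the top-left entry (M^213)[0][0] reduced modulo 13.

0

(M^213)[0][0] is the top entry after applying M 213 times to the unit state (1, 0, 0). Equivalently it is h_{215} for the auxiliary sequence (h_n) obeying the same recurrence with h_2 = 1 and h_i = 0 for 0 ≤ i < 2:
h_3 = 12·1 + 9·0 + 3·0 = 12
h_4 = 12·12 + 9·1 + 3·0 = 10
h_5 = 12·10 + 9·12 + 3·1 = 10
h_6 = 12·10 + 9·10 + 3·12 = 12
h_7 = 12·12 + 9·10 + 3·10 = 4
h_8 = 12·4 + 9·12 + 3·10 = 4
Continuing the recurrence:
  h_9 = 3;  h_10 = 6;  h_11 = 7;  h_12 = 4;  h_13 = 12;  h_14 = 6
  h_15 = 10;  h_16 = 2;  h_17 = 2;  h_18 = 7;  h_19 = 4;  h_20 = 0
  h_21 = 5;  h_22 = 7;  h_23 = 12;  h_24 = 1;  h_25 = 11;  h_26 = 8
  h_27 = 3;  h_28 = 11;  h_29 = 1;  h_30 = 3;  h_31 = 0;  h_32 = 4
  h_33 = 5;  h_34 = 5;  h_35 = 0;  h_36 = 8;  h_37 = 7;  h_38 = 0
  h_39 = 9;  h_40 = 12;  h_41 = 4;  h_42 = 1;  h_43 = 6;  h_44 = 2
  h_45 = 3;  h_46 = 7;  h_47 = 0;  h_48 = 7;  h_49 = 1;  h_50 = 10
  h_51 = 7;  h_52 = 8;  h_53 = 7;  h_54 = 8;  h_55 = 1;  h_56 = 1
  h_57 = 6;  h_58 = 6;  h_59 = 12;  h_60 = 8;  h_61 = 1;  h_62 = 3
  h_63 = 4;  h_64 = 0;  h_65 = 6;  h_66 = 6;  h_67 = 9;  h_68 = 11
  h_69 = 10;  h_70 = 12;  h_71 = 7;  h_72 = 1;  h_73 = 7;  h_74 = 10
  h_75 = 4;  h_76 = 3;  h_77 = 11;  h_78 = 2;  h_79 = 2;  h_80 = 10
  h_81 = 1;  h_82 = 4;  h_83 = 9;  h_84 = 4;  h_85 = 11;  h_86 = 0
  h_87 = 7;  h_88 = 0;  h_89 = 11;  h_90 = 10;  h_91 = 11;  h_92 = 8
  h_93 = 4;  h_94 = 10;  h_95 = 11;  h_96 = 0;  h_97 = 12;  h_98 = 8
  h_99 = 9;  h_100 = 8;  h_101 = 6;  h_102 = 2;  h_103 = 11;  h_104 = 12
  h_105 = 2;  h_106 = 9;  h_107 = 6;  h_108 = 3;  h_109 = 0;  h_110 = 6
  h_111 = 3;  h_112 = 12;  h_113 = 7;  h_114 = 6;  h_115 = 2;  h_116 = 8
  h_117 = 2;  h_118 = 11;  h_119 = 5;  h_120 = 9;  h_121 = 4;  h_122 = 1
  h_123 = 10;  h_124 = 11;  h_125 = 4;  h_126 = 8;  h_127 = 9;  h_128 = 10
  h_129 = 4;  h_130 = 9;  h_131 = 5;  h_132 = 10;  h_133 = 10;  h_134 = 4
  h_135 = 12;  h_136 = 2;  h_137 = 1;  h_138 = 1;  h_139 = 1;  h_140 = 11
  h_141 = 1;  h_142 = 10;  h_143 = 6;  h_144 = 9;  h_145 = 10;  h_146 = 11
  h_147 = 2;  h_148 = 10;  h_149 = 2;  h_150 = 3;  h_151 = 6;  h_152 = 1
  h_153 = 10;  h_154 = 4;  h_155 = 11;  h_156 = 3;  h_157 = 4;  h_158 = 4
  h_159 = 2;  h_160 = 7;  h_161 = 10;  h_162 = 7;  h_163 = 0;  h_164 = 2
  h_165 = 6;  h_166 = 12;  h_167 = 9;  h_168 = 0;  h_169 = 0;  h_170 = 1
  h_171 = 12;  h_172 = 10;  h_173 = 10;  h_174 = 12;  h_175 = 4;  h_176 = 4
  h_177 = 3;  h_178 = 6;  h_179 = 7;  h_180 = 4;  h_181 = 12;  h_182 = 6
  h_183 = 10;  h_184 = 2;  h_185 = 2;  h_186 = 7;  h_187 = 4;  h_188 = 0
  h_189 = 5;  h_190 = 7;  h_191 = 12;  h_192 = 1;  h_193 = 11;  h_194 = 8
  h_195 = 3;  h_196 = 11;  h_197 = 1;  h_198 = 3;  h_199 = 0;  h_200 = 4
  h_201 = 5;  h_202 = 5;  h_203 = 0;  h_204 = 8;  h_205 = 7;  h_206 = 0
  h_207 = 9;  h_208 = 12;  h_209 = 4;  h_210 = 1;  h_211 = 6;  h_212 = 2
  h_213 = 3
h_214 = 12·3 + 9·2 + 3·6 = 7
h_215 = 12·7 + 9·3 + 3·2 = 0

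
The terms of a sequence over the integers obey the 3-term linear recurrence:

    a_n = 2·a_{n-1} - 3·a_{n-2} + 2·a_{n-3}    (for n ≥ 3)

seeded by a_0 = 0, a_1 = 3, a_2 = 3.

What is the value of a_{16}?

a_3 = 2·3 + -3·3 + 2·0 = -3
a_4 = 2·-3 + -3·3 + 2·3 = -9
a_5 = 2·-9 + -3·-3 + 2·3 = -3
a_6 = 2·-3 + -3·-9 + 2·-3 = 15
a_7 = 2·15 + -3·-3 + 2·-9 = 21
a_8 = 2·21 + -3·15 + 2·-3 = -9
a_9 = 2·-9 + -3·21 + 2·15 = -51
a_10 = 2·-51 + -3·-9 + 2·21 = -33
a_11 = 2·-33 + -3·-51 + 2·-9 = 69
a_12 = 2·69 + -3·-33 + 2·-51 = 135
a_13 = 2·135 + -3·69 + 2·-33 = -3
a_14 = 2·-3 + -3·135 + 2·69 = -273
a_15 = 2·-273 + -3·-3 + 2·135 = -267
a_16 = 2·-267 + -3·-273 + 2·-3 = 279

279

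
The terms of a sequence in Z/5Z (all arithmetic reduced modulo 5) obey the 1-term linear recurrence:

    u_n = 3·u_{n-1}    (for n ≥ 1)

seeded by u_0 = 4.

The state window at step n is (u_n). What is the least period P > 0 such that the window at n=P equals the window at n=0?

4

n=0: window = (4)
n=1: window = (2)
n=2: window = (1)
n=3: window = (3)
n=4: window = (4)
window at n=4 equals window at n=0 → period = 4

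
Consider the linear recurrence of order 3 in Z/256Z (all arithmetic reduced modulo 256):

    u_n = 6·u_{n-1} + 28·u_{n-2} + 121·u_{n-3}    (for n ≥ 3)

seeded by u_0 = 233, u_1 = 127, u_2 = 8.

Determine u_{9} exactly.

u_3 = 6·8 + 28·127 + 121·233 = 53
u_4 = 6·53 + 28·8 + 121·127 = 37
u_5 = 6·37 + 28·53 + 121·8 = 114
u_6 = 6·114 + 28·37 + 121·53 = 197
u_7 = 6·197 + 28·114 + 121·37 = 147
u_8 = 6·147 + 28·197 + 121·114 = 224
u_9 = 6·224 + 28·147 + 121·197 = 113

113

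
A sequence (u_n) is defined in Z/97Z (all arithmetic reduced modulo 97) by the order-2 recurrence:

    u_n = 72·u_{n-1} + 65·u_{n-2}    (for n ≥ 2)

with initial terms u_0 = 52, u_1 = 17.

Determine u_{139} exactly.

17

u_2 = 72·17 + 65·52 = 45
u_3 = 72·45 + 65·17 = 77
u_4 = 72·77 + 65·45 = 30
u_5 = 72·30 + 65·77 = 84
u_6 = 72·84 + 65·30 = 44
u_7 = 72·44 + 65·84 = 92
u_8 = 72·92 + 65·44 = 75
u_9 = 72·75 + 65·92 = 31
u_10 = 72·31 + 65·75 = 26
u_11 = 72·26 + 65·31 = 7
u_12 = 72·7 + 65·26 = 60
u_13 = 72·60 + 65·7 = 22
u_14 = 72·22 + 65·60 = 52
u_15 = 72·52 + 65·22 = 33
u_16 = 72·33 + 65·52 = 33
u_17 = 72·33 + 65·33 = 59
u_18 = 72·59 + 65·33 = 88
u_19 = 72·88 + 65·59 = 83
u_20 = 72·83 + 65·88 = 56
u_21 = 72·56 + 65·83 = 18
u_22 = 72·18 + 65·56 = 86
u_23 = 72·86 + 65·18 = 87
u_24 = 72·87 + 65·86 = 20
u_25 = 72·20 + 65·87 = 14
u_26 = 72·14 + 65·20 = 77
u_27 = 72·77 + 65·14 = 52
u_28 = 72·52 + 65·77 = 19
u_29 = 72·19 + 65·52 = 92
u_30 = 72·92 + 65·19 = 2
u_31 = 72·2 + 65·92 = 13
u_32 = 72·13 + 65·2 = 96
u_33 = 72·96 + 65·13 = 94
u_34 = 72·94 + 65·96 = 10
u_35 = 72·10 + 65·94 = 40
u_36 = 72·40 + 65·10 = 38
u_37 = 72·38 + 65·40 = 1
u_38 = 72·1 + 65·38 = 20
u_39 = 72·20 + 65·1 = 50
u_40 = 72·50 + 65·20 = 50
u_41 = 72·50 + 65·50 = 60
u_42 = 72·60 + 65·50 = 4
u_43 = 72·4 + 65·60 = 17
u_44 = 72·17 + 65·4 = 29
u_45 = 72·29 + 65·17 = 89
u_46 = 72·89 + 65·29 = 48
u_47 = 72·48 + 65·89 = 26
u_48 = 72·26 + 65·48 = 45
u_49 = 72·45 + 65·26 = 80
u_50 = 72·80 + 65·45 = 52
u_51 = 72·52 + 65·80 = 20
u_52 = 72·20 + 65·52 = 67
u_53 = 72·67 + 65·20 = 13
u_54 = 72·13 + 65·67 = 53
u_55 = 72·53 + 65·13 = 5
u_56 = 72·5 + 65·53 = 22
u_57 = 72·22 + 65·5 = 66
u_58 = 72·66 + 65·22 = 71
u_59 = 72·71 + 65·66 = 90
u_60 = 72·90 + 65·71 = 37
u_61 = 72·37 + 65·90 = 75
u_62 = 72·75 + 65·37 = 45
u_63 = 72·45 + 65·75 = 64
u_64 = 72·64 + 65·45 = 64
u_65 = 72·64 + 65·64 = 38
u_66 = 72·38 + 65·64 = 9
u_67 = 72·9 + 65·38 = 14
u_68 = 72·14 + 65·9 = 41
u_69 = 72·41 + 65·14 = 79
u_70 = 72·79 + 65·41 = 11
u_71 = 72·11 + 65·79 = 10
u_72 = 72·10 + 65·11 = 77
u_73 = 72·77 + 65·10 = 83
u_74 = 72·83 + 65·77 = 20
u_75 = 72·20 + 65·83 = 45
u_76 = 72·45 + 65·20 = 78
u_77 = 72·78 + 65·45 = 5
u_78 = 72·5 + 65·78 = 95
u_79 = 72·95 + 65·5 = 84
u_80 = 72·84 + 65·95 = 1
u_81 = 72·1 + 65·84 = 3
u_82 = 72·3 + 65·1 = 87
u_83 = 72·87 + 65·3 = 57
u_84 = 72·57 + 65·87 = 59
u_85 = 72·59 + 65·57 = 96
u_86 = 72·96 + 65·59 = 77
u_87 = 72·77 + 65·96 = 47
u_88 = 72·47 + 65·77 = 47
u_89 = 72·47 + 65·47 = 37
u_90 = 72·37 + 65·47 = 93
u_91 = 72·93 + 65·37 = 80
u_92 = 72·80 + 65·93 = 68
u_93 = 72·68 + 65·80 = 8
u_94 = 72·8 + 65·68 = 49
u_95 = 72·49 + 65·8 = 71
u_96 = 72·71 + 65·49 = 52
u_97 = 72·52 + 65·71 = 17
u_98 = 72·17 + 65·52 = 45
u_99 = 72·45 + 65·17 = 77
u_100 = 72·77 + 65·45 = 30
u_101 = 72·30 + 65·77 = 84
u_102 = 72·84 + 65·30 = 44
u_103 = 72·44 + 65·84 = 92
u_104 = 72·92 + 65·44 = 75
u_105 = 72·75 + 65·92 = 31
u_106 = 72·31 + 65·75 = 26
u_107 = 72·26 + 65·31 = 7
u_108 = 72·7 + 65·26 = 60
u_109 = 72·60 + 65·7 = 22
u_110 = 72·22 + 65·60 = 52
u_111 = 72·52 + 65·22 = 33
u_112 = 72·33 + 65·52 = 33
u_113 = 72·33 + 65·33 = 59
u_114 = 72·59 + 65·33 = 88
u_115 = 72·88 + 65·59 = 83
u_116 = 72·83 + 65·88 = 56
u_117 = 72·56 + 65·83 = 18
u_118 = 72·18 + 65·56 = 86
u_119 = 72·86 + 65·18 = 87
u_120 = 72·87 + 65·86 = 20
u_121 = 72·20 + 65·87 = 14
u_122 = 72·14 + 65·20 = 77
u_123 = 72·77 + 65·14 = 52
u_124 = 72·52 + 65·77 = 19
u_125 = 72·19 + 65·52 = 92
u_126 = 72·92 + 65·19 = 2
u_127 = 72·2 + 65·92 = 13
u_128 = 72·13 + 65·2 = 96
u_129 = 72·96 + 65·13 = 94
u_130 = 72·94 + 65·96 = 10
u_131 = 72·10 + 65·94 = 40
u_132 = 72·40 + 65·10 = 38
u_133 = 72·38 + 65·40 = 1
u_134 = 72·1 + 65·38 = 20
u_135 = 72·20 + 65·1 = 50
u_136 = 72·50 + 65·20 = 50
u_137 = 72·50 + 65·50 = 60
u_138 = 72·60 + 65·50 = 4
u_139 = 72·4 + 65·60 = 17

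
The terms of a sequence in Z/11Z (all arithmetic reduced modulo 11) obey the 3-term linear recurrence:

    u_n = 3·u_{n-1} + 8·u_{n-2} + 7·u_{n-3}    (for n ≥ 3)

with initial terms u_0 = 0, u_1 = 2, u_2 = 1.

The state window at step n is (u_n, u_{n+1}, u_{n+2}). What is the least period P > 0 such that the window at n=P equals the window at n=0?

120

n=0: window = (0, 2, 1)
n=1: window = (2, 1, 8)
n=2: window = (1, 8, 2)
n=3: window = (8, 2, 0)
n=4: window = (2, 0, 6)
n=5: window = (0, 6, 10)
n=6: window = (6, 10, 1)
n=7: window = (10, 1, 4)
n=8: window = (1, 4, 2)
n=9: window = (4, 2, 1)
n=10: window = (2, 1, 3)
n=11: window = (1, 3, 9)
n=12: window = (3, 9, 3)
n=13: window = (9, 3, 3)
n=14: window = (3, 3, 8)
n=15: window = (3, 8, 3)
n=16: window = (8, 3, 6)
n=17: window = (3, 6, 10)
n=18: window = (6, 10, 0)
n=19: window = (10, 0, 1)
n=20: window = (0, 1, 7)
n=21: window = (1, 7, 7)
n=22: window = (7, 7, 7)
n=23: window = (7, 7, 5)
n=24: window = (7, 5, 10)
n=25: window = (5, 10, 9)
n=26: window = (10, 9, 10)
n=27: window = (9, 10, 7)
n=28: window = (10, 7, 10)
n=29: window = (7, 10, 2)
n=30: window = (10, 2, 3)
n=31: window = (2, 3, 7)
n=32: window = (3, 7, 4)
n=33: window = (7, 4, 1)
n=34: window = (4, 1, 7)
n=35: window = (1, 7, 2)
n=36: window = (7, 2, 3)
n=37: window = (2, 3, 8)
n=38: window = (3, 8, 7)
n=39: window = (8, 7, 7)
n=40: window = (7, 7, 1)
…
n=118: window = (2, 4, 0)
n=119: window = (4, 0, 2)
n=120: window = (0, 2, 1)
window at n=120 equals window at n=0 → period = 120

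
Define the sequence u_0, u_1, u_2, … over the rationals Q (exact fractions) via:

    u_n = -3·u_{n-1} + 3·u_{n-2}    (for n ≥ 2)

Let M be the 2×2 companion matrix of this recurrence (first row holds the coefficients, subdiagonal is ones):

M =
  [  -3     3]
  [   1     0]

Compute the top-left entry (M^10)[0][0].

(M^10)[0][0] is the top entry after applying M 10 times to the unit state (1, 0). Equivalently it is h_{11} for the auxiliary sequence (h_n) obeying the same recurrence with h_1 = 1 and h_i = 0 for 0 ≤ i < 1:
h_2 = -3·1 + 3·0 = -3
h_3 = -3·-3 + 3·1 = 12
h_4 = -3·12 + 3·-3 = -45
h_5 = -3·-45 + 3·12 = 171
h_6 = -3·171 + 3·-45 = -648
h_7 = -3·-648 + 3·171 = 2457
h_8 = -3·2457 + 3·-648 = -9315
h_9 = -3·-9315 + 3·2457 = 35316
h_10 = -3·35316 + 3·-9315 = -133893
h_11 = -3·-133893 + 3·35316 = 507627

507627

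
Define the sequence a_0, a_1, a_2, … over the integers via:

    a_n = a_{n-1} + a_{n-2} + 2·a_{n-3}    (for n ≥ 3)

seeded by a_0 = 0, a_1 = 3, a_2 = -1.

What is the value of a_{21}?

599186

a_3 = 1·-1 + 1·3 + 2·0 = 2
a_4 = 1·2 + 1·-1 + 2·3 = 7
a_5 = 1·7 + 1·2 + 2·-1 = 7
a_6 = 1·7 + 1·7 + 2·2 = 18
a_7 = 1·18 + 1·7 + 2·7 = 39
a_8 = 1·39 + 1·18 + 2·7 = 71
a_9 = 1·71 + 1·39 + 2·18 = 146
a_10 = 1·146 + 1·71 + 2·39 = 295
a_11 = 1·295 + 1·146 + 2·71 = 583
a_12 = 1·583 + 1·295 + 2·146 = 1170
a_13 = 1·1170 + 1·583 + 2·295 = 2343
a_14 = 1·2343 + 1·1170 + 2·583 = 4679
a_15 = 1·4679 + 1·2343 + 2·1170 = 9362
a_16 = 1·9362 + 1·4679 + 2·2343 = 18727
a_17 = 1·18727 + 1·9362 + 2·4679 = 37447
a_18 = 1·37447 + 1·18727 + 2·9362 = 74898
a_19 = 1·74898 + 1·37447 + 2·18727 = 149799
a_20 = 1·149799 + 1·74898 + 2·37447 = 299591
a_21 = 1·299591 + 1·149799 + 2·74898 = 599186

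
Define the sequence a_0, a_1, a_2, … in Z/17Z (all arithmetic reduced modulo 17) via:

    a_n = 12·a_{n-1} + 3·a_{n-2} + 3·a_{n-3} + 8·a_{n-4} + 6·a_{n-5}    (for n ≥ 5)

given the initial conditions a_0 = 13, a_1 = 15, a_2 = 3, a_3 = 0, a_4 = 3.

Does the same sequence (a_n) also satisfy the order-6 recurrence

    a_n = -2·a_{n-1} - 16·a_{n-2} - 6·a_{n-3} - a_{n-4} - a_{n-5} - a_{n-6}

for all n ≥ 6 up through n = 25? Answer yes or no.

yes

Terms a_0..a_25: 13, 15, 3, 0, 3, 5, 13, 11, 6, 15, 8, 2, 3, 1, 11, 4, 1, 15, 0, 10, 10, 4, 11, 16, 3, 5
n=6: candidate gives 13, actual a_6 = 13 ✓
n=7: candidate gives 11, actual a_7 = 11 ✓
n=8: candidate gives 6, actual a_8 = 6 ✓
n=9: candidate gives 15, actual a_9 = 15 ✓
n=10: candidate gives 8, actual a_10 = 8 ✓
n=11: candidate gives 2, actual a_11 = 2 ✓
n=12: candidate gives 3, actual a_12 = 3 ✓
n=13: candidate gives 1, actual a_13 = 1 ✓
n=14: candidate gives 11, actual a_14 = 11 ✓
n=15: candidate gives 4, actual a_15 = 4 ✓
n=16: candidate gives 1, actual a_16 = 1 ✓
n=17: candidate gives 15, actual a_17 = 15 ✓
n=18: candidate gives 0, actual a_18 = 0 ✓
n=19: candidate gives 10, actual a_19 = 10 ✓
n=20: candidate gives 10, actual a_20 = 10 ✓
n=21: candidate gives 4, actual a_21 = 4 ✓
n=22: candidate gives 11, actual a_22 = 11 ✓
n=23: candidate gives 16, actual a_23 = 16 ✓
n=24: candidate gives 3, actual a_24 = 3 ✓
n=25: candidate gives 5, actual a_25 = 5 ✓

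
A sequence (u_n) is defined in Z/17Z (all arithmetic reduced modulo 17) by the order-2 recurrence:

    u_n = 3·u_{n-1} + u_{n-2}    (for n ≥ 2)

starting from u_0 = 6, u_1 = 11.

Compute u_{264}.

11

u_2 = 3·11 + 1·6 = 5
u_3 = 3·5 + 1·11 = 9
u_4 = 3·9 + 1·5 = 15
u_5 = 3·15 + 1·9 = 3
u_6 = 3·3 + 1·15 = 7
u_7 = 3·7 + 1·3 = 7
u_8 = 3·7 + 1·7 = 11
u_9 = 3·11 + 1·7 = 6
u_10 = 3·6 + 1·11 = 12
u_11 = 3·12 + 1·6 = 8
u_12 = 3·8 + 1·12 = 2
u_13 = 3·2 + 1·8 = 14
u_14 = 3·14 + 1·2 = 10
u_15 = 3·10 + 1·14 = 10
u_16 = 3·10 + 1·10 = 6
u_17 = 3·6 + 1·10 = 11
(u_16, u_17) = (6, 11) = (u_0, u_1), so the sequence has period 16.
264 ≡ 8 (mod 16), hence u_264 = u_8 = 11.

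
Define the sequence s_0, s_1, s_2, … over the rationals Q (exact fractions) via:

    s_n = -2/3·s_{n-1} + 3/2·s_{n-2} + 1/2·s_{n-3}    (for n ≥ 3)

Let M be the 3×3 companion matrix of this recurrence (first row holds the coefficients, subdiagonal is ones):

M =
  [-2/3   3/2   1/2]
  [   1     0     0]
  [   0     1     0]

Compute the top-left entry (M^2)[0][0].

(M^2)[0][0] is the top entry after applying M 2 times to the unit state (1, 0, 0). Equivalently it is h_{4} for the auxiliary sequence (h_n) obeying the same recurrence with h_2 = 1 and h_i = 0 for 0 ≤ i < 2:
h_3 = -2/3·1 + 3/2·0 + 1/2·0 = -2/3
h_4 = -2/3·-2/3 + 3/2·1 + 1/2·0 = 35/18

35/18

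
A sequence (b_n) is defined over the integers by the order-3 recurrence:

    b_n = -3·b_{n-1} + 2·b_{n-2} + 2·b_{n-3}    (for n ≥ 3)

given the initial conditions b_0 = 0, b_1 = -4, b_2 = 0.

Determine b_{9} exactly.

b_3 = -3·0 + 2·-4 + 2·0 = -8
b_4 = -3·-8 + 2·0 + 2·-4 = 16
b_5 = -3·16 + 2·-8 + 2·0 = -64
b_6 = -3·-64 + 2·16 + 2·-8 = 208
b_7 = -3·208 + 2·-64 + 2·16 = -720
b_8 = -3·-720 + 2·208 + 2·-64 = 2448
b_9 = -3·2448 + 2·-720 + 2·208 = -8368

-8368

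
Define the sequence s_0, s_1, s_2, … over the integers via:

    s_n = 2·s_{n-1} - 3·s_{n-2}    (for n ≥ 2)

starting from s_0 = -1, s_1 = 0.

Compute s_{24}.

s_2 = 2·0 + -3·-1 = 3
s_3 = 2·3 + -3·0 = 6
s_4 = 2·6 + -3·3 = 3
s_5 = 2·3 + -3·6 = -12
s_6 = 2·-12 + -3·3 = -33
s_7 = 2·-33 + -3·-12 = -30
s_8 = 2·-30 + -3·-33 = 39
s_9 = 2·39 + -3·-30 = 168
s_10 = 2·168 + -3·39 = 219
s_11 = 2·219 + -3·168 = -66
s_12 = 2·-66 + -3·219 = -789
s_13 = 2·-789 + -3·-66 = -1380
s_14 = 2·-1380 + -3·-789 = -393
s_15 = 2·-393 + -3·-1380 = 3354
s_16 = 2·3354 + -3·-393 = 7887
s_17 = 2·7887 + -3·3354 = 5712
s_18 = 2·5712 + -3·7887 = -12237
s_19 = 2·-12237 + -3·5712 = -41610
s_20 = 2·-41610 + -3·-12237 = -46509
s_21 = 2·-46509 + -3·-41610 = 31812
s_22 = 2·31812 + -3·-46509 = 203151
s_23 = 2·203151 + -3·31812 = 310866
s_24 = 2·310866 + -3·203151 = 12279

12279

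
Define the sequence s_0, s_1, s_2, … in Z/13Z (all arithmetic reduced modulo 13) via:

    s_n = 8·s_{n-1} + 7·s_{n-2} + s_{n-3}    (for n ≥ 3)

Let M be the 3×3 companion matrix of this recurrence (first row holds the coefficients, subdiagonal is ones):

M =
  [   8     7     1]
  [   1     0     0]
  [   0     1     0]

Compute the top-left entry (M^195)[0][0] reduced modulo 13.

(M^195)[0][0] is the top entry after applying M 195 times to the unit state (1, 0, 0). Equivalently it is h_{197} for the auxiliary sequence (h_n) obeying the same recurrence with h_2 = 1 and h_i = 0 for 0 ≤ i < 2:
h_3 = 8·1 + 7·0 + 1·0 = 8
h_4 = 8·8 + 7·1 + 1·0 = 6
h_5 = 8·6 + 7·8 + 1·1 = 1
h_6 = 8·1 + 7·6 + 1·8 = 6
h_7 = 8·6 + 7·1 + 1·6 = 9
h_8 = 8·9 + 7·6 + 1·1 = 11
Continuing the recurrence:
  h_9 = 1;  h_10 = 3;  h_11 = 3;  h_12 = 7;  h_13 = 2;  h_14 = 3
  h_15 = 6;  h_16 = 6;  h_17 = 2;  h_18 = 12;  h_19 = 12;  h_20 = 0
  h_21 = 5;  h_22 = 0;  h_23 = 9;  h_24 = 12;  h_25 = 3;  h_26 = 0
  h_27 = 7;  h_28 = 7;  h_29 = 1;  h_30 = 12;  h_31 = 6;  h_32 = 3
  h_33 = 0;  h_34 = 1;  h_35 = 11;  h_36 = 4;  h_37 = 6;  h_38 = 9
  h_39 = 1;  h_40 = 12;  h_41 = 8;  h_42 = 6;  h_43 = 12;  h_44 = 3
  h_45 = 10;  h_46 = 9;  h_47 = 2;  h_48 = 11;  h_49 = 7;  h_50 = 5
  h_51 = 9;  h_52 = 10;  h_53 = 5;  h_54 = 2;  h_55 = 9;  h_56 = 0
  h_57 = 0;  h_58 = 9;  h_59 = 7;  h_60 = 2;  h_61 = 9;  h_62 = 2
  h_63 = 3;  h_64 = 8;  h_65 = 9;  h_66 = 1;  h_67 = 1;  h_68 = 11
  h_69 = 5;  h_70 = 1;  h_71 = 2;  h_72 = 2;  h_73 = 5;  h_74 = 4
  h_75 = 4;  h_76 = 0;  h_77 = 6;  h_78 = 0;  h_79 = 3;  h_80 = 4
  h_81 = 1;  h_82 = 0;  h_83 = 11;  h_84 = 11;  h_85 = 9;  h_86 = 4
  h_87 = 2;  h_88 = 1;  h_89 = 0;  h_90 = 9;  h_91 = 8;  h_92 = 10
  h_93 = 2;  h_94 = 3;  h_95 = 9;  h_96 = 4;  h_97 = 7;  h_98 = 2
  h_99 = 4;  h_100 = 1;  h_101 = 12;  h_102 = 3;  h_103 = 5;  h_104 = 8
  h_105 = 11;  h_106 = 6;  h_107 = 3;  h_108 = 12;  h_109 = 6;  h_110 = 5
  h_111 = 3;  h_112 = 0;  h_113 = 0;  h_114 = 3;  h_115 = 11;  h_116 = 5
  h_117 = 3;  h_118 = 5;  h_119 = 1;  h_120 = 7;  h_121 = 3;  h_122 = 9
  h_123 = 9;  h_124 = 8;  h_125 = 6;  h_126 = 9;  h_127 = 5;  h_128 = 5
  h_129 = 6;  h_130 = 10;  h_131 = 10;  h_132 = 0;  h_133 = 2;  h_134 = 0
  h_135 = 1;  h_136 = 10;  h_137 = 9;  h_138 = 0;  h_139 = 8;  h_140 = 8
  h_141 = 3;  h_142 = 10;  h_143 = 5;  h_144 = 9;  h_145 = 0;  h_146 = 3
  h_147 = 7;  h_148 = 12;  h_149 = 5;  h_150 = 1;  h_151 = 3;  h_152 = 10
  h_153 = 11;  h_154 = 5;  h_155 = 10;  h_156 = 9;  h_157 = 4;  h_158 = 1
  h_159 = 6;  h_160 = 7;  h_161 = 8;  h_162 = 2;  h_163 = 1;  h_164 = 4
  h_165 = 2;  h_166 = 6;  h_167 = 1;  h_168 = 0;  h_169 = 0;  h_170 = 1
  h_171 = 8;  h_172 = 6;  h_173 = 1;  h_174 = 6;  h_175 = 9;  h_176 = 11
  h_177 = 1;  h_178 = 3;  h_179 = 3;  h_180 = 7;  h_181 = 2;  h_182 = 3
  h_183 = 6;  h_184 = 6;  h_185 = 2;  h_186 = 12;  h_187 = 12;  h_188 = 0
  h_189 = 5;  h_190 = 0;  h_191 = 9;  h_192 = 12;  h_193 = 3;  h_194 = 0
  h_195 = 7
h_196 = 8·7 + 7·0 + 1·3 = 7
h_197 = 8·7 + 7·7 + 1·0 = 1

1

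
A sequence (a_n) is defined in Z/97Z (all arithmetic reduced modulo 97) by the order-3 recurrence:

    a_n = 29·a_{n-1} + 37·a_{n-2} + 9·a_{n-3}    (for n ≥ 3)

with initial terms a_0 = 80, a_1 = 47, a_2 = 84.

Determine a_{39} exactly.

69

a_3 = 29·84 + 37·47 + 9·80 = 45
a_4 = 29·45 + 37·84 + 9·47 = 83
a_5 = 29·83 + 37·45 + 9·84 = 75
a_6 = 29·75 + 37·83 + 9·45 = 25
a_7 = 29·25 + 37·75 + 9·83 = 76
a_8 = 29·76 + 37·25 + 9·75 = 21
a_9 = 29·21 + 37·76 + 9·25 = 57
a_10 = 29·57 + 37·21 + 9·76 = 10
a_11 = 29·10 + 37·57 + 9·21 = 66
a_12 = 29·66 + 37·10 + 9·57 = 81
a_13 = 29·81 + 37·66 + 9·10 = 31
a_14 = 29·31 + 37·81 + 9·66 = 28
a_15 = 29·28 + 37·31 + 9·81 = 69
a_16 = 29·69 + 37·28 + 9·31 = 18
a_17 = 29·18 + 37·69 + 9·28 = 29
a_18 = 29·29 + 37·18 + 9·69 = 91
a_19 = 29·91 + 37·29 + 9·18 = 91
a_20 = 29·91 + 37·91 + 9·29 = 59
a_21 = 29·59 + 37·91 + 9·91 = 77
a_22 = 29·77 + 37·59 + 9·91 = 94
a_23 = 29·94 + 37·77 + 9·59 = 92
a_24 = 29·92 + 37·94 + 9·77 = 49
a_25 = 29·49 + 37·92 + 9·94 = 45
a_26 = 29·45 + 37·49 + 9·92 = 66
a_27 = 29·66 + 37·45 + 9·49 = 43
a_28 = 29·43 + 37·66 + 9·45 = 20
a_29 = 29·20 + 37·43 + 9·66 = 49
a_30 = 29·49 + 37·20 + 9·43 = 26
a_31 = 29·26 + 37·49 + 9·20 = 31
a_32 = 29·31 + 37·26 + 9·49 = 71
a_33 = 29·71 + 37·31 + 9·26 = 45
a_34 = 29·45 + 37·71 + 9·31 = 40
a_35 = 29·40 + 37·45 + 9·71 = 69
a_36 = 29·69 + 37·40 + 9·45 = 6
a_37 = 29·6 + 37·69 + 9·40 = 80
a_38 = 29·80 + 37·6 + 9·69 = 59
a_39 = 29·59 + 37·80 + 9·6 = 69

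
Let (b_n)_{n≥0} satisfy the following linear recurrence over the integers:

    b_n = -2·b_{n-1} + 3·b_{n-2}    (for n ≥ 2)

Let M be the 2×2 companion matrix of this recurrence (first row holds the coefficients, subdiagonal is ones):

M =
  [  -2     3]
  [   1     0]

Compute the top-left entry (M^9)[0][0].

-14762

(M^9)[0][0] is the top entry after applying M 9 times to the unit state (1, 0). Equivalently it is h_{10} for the auxiliary sequence (h_n) obeying the same recurrence with h_1 = 1 and h_i = 0 for 0 ≤ i < 1:
h_2 = -2·1 + 3·0 = -2
h_3 = -2·-2 + 3·1 = 7
h_4 = -2·7 + 3·-2 = -20
h_5 = -2·-20 + 3·7 = 61
h_6 = -2·61 + 3·-20 = -182
h_7 = -2·-182 + 3·61 = 547
h_8 = -2·547 + 3·-182 = -1640
h_9 = -2·-1640 + 3·547 = 4921
h_10 = -2·4921 + 3·-1640 = -14762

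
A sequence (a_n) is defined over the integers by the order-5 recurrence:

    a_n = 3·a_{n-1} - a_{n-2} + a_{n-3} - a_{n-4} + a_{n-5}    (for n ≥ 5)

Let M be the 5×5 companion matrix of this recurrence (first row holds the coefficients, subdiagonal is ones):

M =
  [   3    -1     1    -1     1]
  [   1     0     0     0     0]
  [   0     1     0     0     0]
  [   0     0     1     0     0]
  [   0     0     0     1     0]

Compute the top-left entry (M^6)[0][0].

(M^6)[0][0] is the top entry after applying M 6 times to the unit state (1, 0, 0, 0, 0). Equivalently it is h_{10} for the auxiliary sequence (h_n) obeying the same recurrence with h_4 = 1 and h_i = 0 for 0 ≤ i < 4:
h_5 = 3·1 + -1·0 + 1·0 + -1·0 + 1·0 = 3
h_6 = 3·3 + -1·1 + 1·0 + -1·0 + 1·0 = 8
h_7 = 3·8 + -1·3 + 1·1 + -1·0 + 1·0 = 22
h_8 = 3·22 + -1·8 + 1·3 + -1·1 + 1·0 = 60
h_9 = 3·60 + -1·22 + 1·8 + -1·3 + 1·1 = 164
h_10 = 3·164 + -1·60 + 1·22 + -1·8 + 1·3 = 449

449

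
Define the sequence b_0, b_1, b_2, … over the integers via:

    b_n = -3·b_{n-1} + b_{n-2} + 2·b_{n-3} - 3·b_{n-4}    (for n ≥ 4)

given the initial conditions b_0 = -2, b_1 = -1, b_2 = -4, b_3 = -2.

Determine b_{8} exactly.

b_4 = -3·-2 + 1·-4 + 2·-1 + -3·-2 = 6
b_5 = -3·6 + 1·-2 + 2·-4 + -3·-1 = -25
b_6 = -3·-25 + 1·6 + 2·-2 + -3·-4 = 89
b_7 = -3·89 + 1·-25 + 2·6 + -3·-2 = -274
b_8 = -3·-274 + 1·89 + 2·-25 + -3·6 = 843

843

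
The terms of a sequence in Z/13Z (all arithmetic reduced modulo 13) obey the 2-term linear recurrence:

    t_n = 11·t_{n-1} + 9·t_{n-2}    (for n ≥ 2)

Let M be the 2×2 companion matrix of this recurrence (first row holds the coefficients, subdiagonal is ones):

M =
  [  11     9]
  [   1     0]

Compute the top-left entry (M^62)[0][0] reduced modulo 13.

0

(M^62)[0][0] is the top entry after applying M 62 times to the unit state (1, 0). Equivalently it is h_{63} for the auxiliary sequence (h_n) obeying the same recurrence with h_1 = 1 and h_i = 0 for 0 ≤ i < 1:
h_2 = 11·1 + 9·0 = 11
h_3 = 11·11 + 9·1 = 0
h_4 = 11·0 + 9·11 = 8
h_5 = 11·8 + 9·0 = 10
h_6 = 11·10 + 9·8 = 0
h_7 = 11·0 + 9·10 = 12
h_8 = 11·12 + 9·0 = 2
h_9 = 11·2 + 9·12 = 0
h_10 = 11·0 + 9·2 = 5
h_11 = 11·5 + 9·0 = 3
h_12 = 11·3 + 9·5 = 0
h_13 = 11·0 + 9·3 = 1
(h_12, h_13) = (0, 1) = (h_0, h_1), so the sequence has period 12.
63 ≡ 3 (mod 12), hence h_63 = h_3 = 0.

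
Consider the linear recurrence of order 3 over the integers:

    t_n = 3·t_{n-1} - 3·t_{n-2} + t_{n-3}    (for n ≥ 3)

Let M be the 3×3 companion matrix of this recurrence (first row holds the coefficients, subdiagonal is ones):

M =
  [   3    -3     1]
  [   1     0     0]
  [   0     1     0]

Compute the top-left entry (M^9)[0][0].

(M^9)[0][0] is the top entry after applying M 9 times to the unit state (1, 0, 0). Equivalently it is h_{11} for the auxiliary sequence (h_n) obeying the same recurrence with h_2 = 1 and h_i = 0 for 0 ≤ i < 2:
h_3 = 3·1 + -3·0 + 1·0 = 3
h_4 = 3·3 + -3·1 + 1·0 = 6
h_5 = 3·6 + -3·3 + 1·1 = 10
h_6 = 3·10 + -3·6 + 1·3 = 15
h_7 = 3·15 + -3·10 + 1·6 = 21
h_8 = 3·21 + -3·15 + 1·10 = 28
h_9 = 3·28 + -3·21 + 1·15 = 36
h_10 = 3·36 + -3·28 + 1·21 = 45
h_11 = 3·45 + -3·36 + 1·28 = 55

55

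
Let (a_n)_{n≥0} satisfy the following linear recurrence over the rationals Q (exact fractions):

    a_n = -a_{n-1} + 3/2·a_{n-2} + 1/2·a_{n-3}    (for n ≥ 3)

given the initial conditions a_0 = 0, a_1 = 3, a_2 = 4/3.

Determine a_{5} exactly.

61/12

a_3 = -1·4/3 + 3/2·3 + 1/2·0 = 19/6
a_4 = -1·19/6 + 3/2·4/3 + 1/2·3 = 1/3
a_5 = -1·1/3 + 3/2·19/6 + 1/2·4/3 = 61/12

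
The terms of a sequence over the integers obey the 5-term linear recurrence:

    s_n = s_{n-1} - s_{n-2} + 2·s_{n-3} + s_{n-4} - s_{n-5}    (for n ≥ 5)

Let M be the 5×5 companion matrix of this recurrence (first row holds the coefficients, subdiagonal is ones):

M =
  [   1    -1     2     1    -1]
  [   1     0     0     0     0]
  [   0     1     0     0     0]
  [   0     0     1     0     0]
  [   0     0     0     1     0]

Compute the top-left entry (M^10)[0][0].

2

(M^10)[0][0] is the top entry after applying M 10 times to the unit state (1, 0, 0, 0, 0). Equivalently it is h_{14} for the auxiliary sequence (h_n) obeying the same recurrence with h_4 = 1 and h_i = 0 for 0 ≤ i < 4:
h_5 = 1·1 + -1·0 + 2·0 + 1·0 + -1·0 = 1
h_6 = 1·1 + -1·1 + 2·0 + 1·0 + -1·0 = 0
h_7 = 1·0 + -1·1 + 2·1 + 1·0 + -1·0 = 1
h_8 = 1·1 + -1·0 + 2·1 + 1·1 + -1·0 = 4
h_9 = 1·4 + -1·1 + 2·0 + 1·1 + -1·1 = 3
h_10 = 1·3 + -1·4 + 2·1 + 1·0 + -1·1 = 0
h_11 = 1·0 + -1·3 + 2·4 + 1·1 + -1·0 = 6
h_12 = 1·6 + -1·0 + 2·3 + 1·4 + -1·1 = 15
h_13 = 1·15 + -1·6 + 2·0 + 1·3 + -1·4 = 8
h_14 = 1·8 + -1·15 + 2·6 + 1·0 + -1·3 = 2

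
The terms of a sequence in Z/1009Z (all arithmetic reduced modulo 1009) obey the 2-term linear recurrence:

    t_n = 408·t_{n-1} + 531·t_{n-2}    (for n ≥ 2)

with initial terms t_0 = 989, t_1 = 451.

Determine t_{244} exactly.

t_2 = 408·451 + 531·989 = 849
t_3 = 408·849 + 531·451 = 653
t_4 = 408·653 + 531·849 = 853
t_5 = 408·853 + 531·653 = 575
t_6 = 408·575 + 531·853 = 414
t_7 = 408·414 + 531·575 = 7
Continuing the recurrence:
  t_8 = 710;  t_9 = 787;  t_10 = 887;  t_11 = 845;  t_12 = 485;  t_13 = 815
  t_14 = 799;  t_15 = 998;  t_16 = 37;  t_17 = 174;  t_18 = 838;  t_19 = 428
  t_20 = 76;  t_21 = 981;  t_22 = 680;  t_23 = 232;  t_24 = 677;  t_25 = 853
  t_26 = 202;  t_27 = 589;  t_28 = 478;  t_29 = 256;  t_30 = 71;  t_31 = 437
  t_32 = 71;  t_33 = 693;  t_34 = 592;  t_35 = 83;  t_36 = 111;  t_37 = 569
  t_38 = 501;  t_39 = 29;  t_40 = 388;  t_41 = 155;  t_42 = 874;  t_43 = 991
  t_44 = 682;  t_45 = 304;  t_46 = 845;  t_47 = 675;  t_48 = 642;  t_49 = 835
  t_50 = 507;  t_51 = 445;  t_52 = 763;  t_53 = 721;  t_54 = 84;  t_55 = 406
  t_56 = 380;  t_57 = 323;  t_58 = 594;  t_59 = 175;  t_60 = 367;  t_61 = 501
  t_62 = 730;  t_63 = 849;  t_64 = 479;  t_65 = 491;  t_66 = 627;  t_67 = 938
  t_68 = 260;  t_69 = 776;  t_70 = 618;  t_71 = 278;  t_72 = 649;  t_73 = 738
  t_74 = 972;  t_75 = 425;  t_76 = 385;  t_77 = 344;  t_78 = 718;  t_79 = 369
  t_80 = 67;  t_81 = 286;  t_82 = 915;  t_83 = 506;  t_84 = 139;  t_85 = 500
  t_86 = 334;  t_87 = 190;  t_88 = 606;  t_89 = 33;  t_90 = 262;  t_91 = 312
  t_92 = 42;  t_93 = 179;  t_94 = 488;  t_95 = 534;  t_96 = 752;  t_97 = 105
  t_98 = 210;  t_99 = 175;  t_100 = 281;  t_101 = 728;  t_102 = 257;  t_103 = 41
  t_104 = 836;  t_105 = 628;  t_106 = 903;  t_107 = 637;  t_108 = 801;  t_109 = 124
  t_110 = 684;  t_111 = 847;  t_112 = 462;  t_113 = 565;  t_114 = 603;  t_115 = 170
  t_116 = 79;  t_117 = 413;  t_118 = 581;  t_119 = 283;  t_120 = 195;  t_121 = 790
  t_122 = 67;  t_123 = 848;  t_124 = 159;  t_125 = 570;  t_126 = 163;  t_127 = 889
  t_128 = 260;  t_129 = 991;  t_130 = 555;  t_131 = 956;  t_132 = 651;  t_133 = 350
  t_134 = 125;  t_135 = 744;  t_136 = 633;  t_137 = 505;  t_138 = 330;  t_139 = 204
  t_140 = 158;  t_141 = 249;  t_142 = 843;  t_143 = 924;  t_144 = 272;  t_145 = 256
  t_146 = 666;  t_147 = 28;  t_148 = 821;  t_149 = 722;  t_150 = 11;  t_151 = 414
  t_152 = 196;  t_153 = 129;  t_154 = 313;  t_155 = 457;  t_156 = 518;  t_157 = 970
  t_158 = 842;  t_159 = 956;  t_160 = 689;  t_161 = 719;  t_162 = 334;  t_163 = 444
  t_164 = 311;  t_165 = 421;  t_166 = 912;  t_167 = 337;  t_168 = 224;  t_169 = 936
  t_170 = 368;  t_171 = 391;  t_172 = 777;  t_173 = 966;  t_174 = 524;  t_175 = 258
  t_176 = 88;  t_177 = 363;  t_178 = 95;  t_179 = 452;  t_180 = 773;  t_181 = 446
  t_182 = 148;  t_183 = 564;  t_184 = 955;  t_185 = 986;  t_186 = 284;  t_187 = 741
  t_188 = 91;  t_189 = 765;  t_190 = 228;  t_191 = 793;  t_192 = 652;  t_193 = 979
  t_194 = 1002;  t_195 = 385;  t_196 = 1004;  t_197 = 595;  t_198 = 972;  t_199 = 167
  t_200 = 57;  t_201 = 943;  t_202 = 312;  t_203 = 431;  t_204 = 478;  t_205 = 105
  t_206 = 12;  t_207 = 111;  t_208 = 201;  t_209 = 698;  t_210 = 23;  t_211 = 638
  t_212 = 87;  t_213 = 944;  t_214 = 506;  t_215 = 403;  t_216 = 249;  t_217 = 777
  t_218 = 230;  t_219 = 918;  t_220 = 246;  t_221 = 588;  t_222 = 227;  t_223 = 235
  t_224 = 491;  t_225 = 215;  t_226 = 336;  t_227 = 12;  t_228 = 683;  t_229 = 498
  t_230 = 817;  t_231 = 446;  t_232 = 305;  t_233 = 44;  t_234 = 305;  t_235 = 490
  t_236 = 653;  t_237 = 925;  t_238 = 690;  t_239 = 810;  t_240 = 660;  t_241 = 153
  t_242 = 203
t_243 = 408·203 + 531·153 = 609
t_244 = 408·609 + 531·203 = 88

88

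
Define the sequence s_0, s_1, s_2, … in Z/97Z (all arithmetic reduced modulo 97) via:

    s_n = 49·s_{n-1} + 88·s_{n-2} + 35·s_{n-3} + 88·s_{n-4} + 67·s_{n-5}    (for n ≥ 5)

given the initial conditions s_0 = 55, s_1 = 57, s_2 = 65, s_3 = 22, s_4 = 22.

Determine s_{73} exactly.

53

s_5 = 49·22 + 88·22 + 35·65 + 88·57 + 67·55 = 22
s_6 = 49·22 + 88·22 + 35·22 + 88·65 + 67·57 = 34
s_7 = 49·34 + 88·22 + 35·22 + 88·22 + 67·65 = 90
s_8 = 49·90 + 88·34 + 35·22 + 88·22 + 67·22 = 39
s_9 = 49·39 + 88·90 + 35·34 + 88·22 + 67·22 = 75
s_10 = 49·75 + 88·39 + 35·90 + 88·34 + 67·22 = 76
s_11 = 49·76 + 88·75 + 35·39 + 88·90 + 67·34 = 62
s_12 = 49·62 + 88·76 + 35·75 + 88·39 + 67·90 = 85
s_13 = 49·85 + 88·62 + 35·76 + 88·75 + 67·39 = 57
s_14 = 49·57 + 88·85 + 35·62 + 88·76 + 67·75 = 3
s_15 = 49·3 + 88·57 + 35·85 + 88·62 + 67·76 = 62
s_16 = 49·62 + 88·3 + 35·57 + 88·85 + 67·62 = 53
s_17 = 49·53 + 88·62 + 35·3 + 88·57 + 67·85 = 51
s_18 = 49·51 + 88·53 + 35·62 + 88·3 + 67·57 = 30
s_19 = 49·30 + 88·51 + 35·53 + 88·62 + 67·3 = 84
s_20 = 49·84 + 88·30 + 35·51 + 88·53 + 67·62 = 93
s_21 = 49·93 + 88·84 + 35·30 + 88·51 + 67·53 = 86
s_22 = 49·86 + 88·93 + 35·84 + 88·30 + 67·51 = 55
s_23 = 49·55 + 88·86 + 35·93 + 88·84 + 67·30 = 28
s_24 = 49·28 + 88·55 + 35·86 + 88·93 + 67·84 = 45
s_25 = 49·45 + 88·28 + 35·55 + 88·86 + 67·93 = 23
s_26 = 49·23 + 88·45 + 35·28 + 88·55 + 67·86 = 82
s_27 = 49·82 + 88·23 + 35·45 + 88·28 + 67·55 = 89
s_28 = 49·89 + 88·82 + 35·23 + 88·45 + 67·28 = 79
s_29 = 49·79 + 88·89 + 35·82 + 88·23 + 67·45 = 18
s_30 = 49·18 + 88·79 + 35·89 + 88·82 + 67·23 = 15
s_31 = 49·15 + 88·18 + 35·79 + 88·89 + 67·82 = 77
s_32 = 49·77 + 88·15 + 35·18 + 88·79 + 67·89 = 14
s_33 = 49·14 + 88·77 + 35·15 + 88·18 + 67·79 = 23
s_34 = 49·23 + 88·14 + 35·77 + 88·15 + 67·18 = 14
s_35 = 49·14 + 88·23 + 35·14 + 88·77 + 67·15 = 20
s_36 = 49·20 + 88·14 + 35·23 + 88·14 + 67·77 = 96
s_37 = 49·96 + 88·20 + 35·14 + 88·23 + 67·14 = 22
s_38 = 49·22 + 88·96 + 35·20 + 88·14 + 67·23 = 1
s_39 = 49·1 + 88·22 + 35·96 + 88·20 + 67·14 = 89
s_40 = 49·89 + 88·1 + 35·22 + 88·96 + 67·20 = 69
s_41 = 49·69 + 88·89 + 35·1 + 88·22 + 67·96 = 22
s_42 = 49·22 + 88·69 + 35·89 + 88·1 + 67·22 = 90
s_43 = 49·90 + 88·22 + 35·69 + 88·89 + 67·1 = 73
s_44 = 49·73 + 88·90 + 35·22 + 88·69 + 67·89 = 52
s_45 = 49·52 + 88·73 + 35·90 + 88·22 + 67·69 = 57
s_46 = 49·57 + 88·52 + 35·73 + 88·90 + 67·22 = 15
s_47 = 49·15 + 88·57 + 35·52 + 88·73 + 67·90 = 43
s_48 = 49·43 + 88·15 + 35·57 + 88·52 + 67·73 = 48
s_49 = 49·48 + 88·43 + 35·15 + 88·57 + 67·52 = 29
s_50 = 49·29 + 88·48 + 35·43 + 88·15 + 67·57 = 67
s_51 = 49·67 + 88·29 + 35·48 + 88·43 + 67·15 = 82
s_52 = 49·82 + 88·67 + 35·29 + 88·48 + 67·43 = 89
s_53 = 49·89 + 88·82 + 35·67 + 88·29 + 67·48 = 96
s_54 = 49·96 + 88·89 + 35·82 + 88·67 + 67·29 = 62
s_55 = 49·62 + 88·96 + 35·89 + 88·82 + 67·67 = 19
s_56 = 49·19 + 88·62 + 35·96 + 88·89 + 67·82 = 84
s_57 = 49·84 + 88·19 + 35·62 + 88·96 + 67·89 = 59
s_58 = 49·59 + 88·84 + 35·19 + 88·62 + 67·96 = 41
s_59 = 49·41 + 88·59 + 35·84 + 88·19 + 67·62 = 59
s_60 = 49·59 + 88·41 + 35·59 + 88·84 + 67·19 = 60
s_61 = 49·60 + 88·59 + 35·41 + 88·59 + 67·84 = 17
s_62 = 49·17 + 88·60 + 35·59 + 88·41 + 67·59 = 25
s_63 = 49·25 + 88·17 + 35·60 + 88·59 + 67·41 = 53
s_64 = 49·53 + 88·25 + 35·17 + 88·60 + 67·59 = 75
s_65 = 49·75 + 88·53 + 35·25 + 88·17 + 67·60 = 83
s_66 = 49·83 + 88·75 + 35·53 + 88·25 + 67·17 = 50
s_67 = 49·50 + 88·83 + 35·75 + 88·53 + 67·25 = 94
s_68 = 49·94 + 88·50 + 35·83 + 88·75 + 67·53 = 43
s_69 = 49·43 + 88·94 + 35·50 + 88·83 + 67·75 = 14
s_70 = 49·14 + 88·43 + 35·94 + 88·50 + 67·83 = 67
s_71 = 49·67 + 88·14 + 35·43 + 88·94 + 67·50 = 85
s_72 = 49·85 + 88·67 + 35·14 + 88·43 + 67·94 = 69
s_73 = 49·69 + 88·85 + 35·67 + 88·14 + 67·43 = 53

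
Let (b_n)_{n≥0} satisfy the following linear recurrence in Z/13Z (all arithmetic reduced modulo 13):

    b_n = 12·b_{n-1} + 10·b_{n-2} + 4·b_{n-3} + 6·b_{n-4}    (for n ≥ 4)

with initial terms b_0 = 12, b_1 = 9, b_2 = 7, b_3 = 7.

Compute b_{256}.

1

b_4 = 12·7 + 10·7 + 4·9 + 6·12 = 2
b_5 = 12·2 + 10·7 + 4·7 + 6·9 = 7
b_6 = 12·7 + 10·2 + 4·7 + 6·7 = 5
b_7 = 12·5 + 10·7 + 4·2 + 6·7 = 11
b_8 = 12·11 + 10·5 + 4·7 + 6·2 = 1
b_9 = 12·1 + 10·11 + 4·5 + 6·7 = 2
Continuing the recurrence:
  b_10 = 4;  b_11 = 8;  b_12 = 7;  b_13 = 10;  b_14 = 12;  b_15 = 8
  b_16 = 12;  b_17 = 7;  b_18 = 9;  b_19 = 1;  b_20 = 7;  b_21 = 3
  b_22 = 8;  b_23 = 4;  b_24 = 0;  b_25 = 12;  b_26 = 0;  b_27 = 1
  b_28 = 8;  b_29 = 9;  b_30 = 10;  b_31 = 1;  b_32 = 1;  b_33 = 12
  b_34 = 10;  b_35 = 3;  b_36 = 8;  b_37 = 4;  b_38 = 5;  b_39 = 7
  b_40 = 3;  b_41 = 7;  b_42 = 3;  b_43 = 4;  b_44 = 7;  b_45 = 9
  b_46 = 4;  b_47 = 8;  b_48 = 6;  b_49 = 1;  b_50 = 11;  b_51 = 6
  b_52 = 1;  b_53 = 5;  b_54 = 4;  b_55 = 8;  b_56 = 6;  b_57 = 3
  b_58 = 9;  b_59 = 2;  b_60 = 6;  b_61 = 3;  b_62 = 2;  b_63 = 12
  b_64 = 4;  b_65 = 12;  b_66 = 10;  b_67 = 3;  b_68 = 0;  b_69 = 12
  b_70 = 8;  b_71 = 0;  b_72 = 11;  b_73 = 2;  b_74 = 0;  b_75 = 12
  b_76 = 10;  b_77 = 5;  b_78 = 0;  b_79 = 6;  b_80 = 9;  b_81 = 3
  b_82 = 7;  b_83 = 4;  b_84 = 2;  b_85 = 6;  b_86 = 7;  b_87 = 7
  b_88 = 8;  b_89 = 9;  b_90 = 11;  b_91 = 10;  b_92 = 2;  b_93 = 1
  b_94 = 8;  b_95 = 5;  b_96 = 0;  b_97 = 10;  b_98 = 6;  b_99 = 7
  b_100 = 2;  b_101 = 9;  b_102 = 10;  b_103 = 0;  b_104 = 5;  b_105 = 11
  b_106 = 8;  b_107 = 5;  b_108 = 6;  b_109 = 12;  b_110 = 12;  b_111 = 6
  b_112 = 3;  b_113 = 8;  b_114 = 1;  b_115 = 10;  b_116 = 11;  b_117 = 11
  b_118 = 2;  b_119 = 4;  b_120 = 9;  b_121 = 1;  b_122 = 0;  b_123 = 5
  b_124 = 1;  b_125 = 3;  b_126 = 1;  b_127 = 11;  b_128 = 4;  b_129 = 11
  b_130 = 1;  b_131 = 9;  b_132 = 4;  b_133 = 0;  b_134 = 4;  b_135 = 1
  b_136 = 11;  b_137 = 2;  b_138 = 6;  b_139 = 12;  b_140 = 5;  b_141 = 8
  b_142 = 9;  b_143 = 7;  b_144 = 2;  b_145 = 9;  b_146 = 2;  b_147 = 8
  b_148 = 8;  b_149 = 4;  b_150 = 3;  b_151 = 0;  b_152 = 3;  b_153 = 7
  b_154 = 2;  b_155 = 2;  b_156 = 12;  b_157 = 6;  b_158 = 4;  b_159 = 12
  b_160 = 7;  b_161 = 9;  b_162 = 3;  b_163 = 5;  b_164 = 12;  b_165 = 0
  b_166 = 2;  b_167 = 11;  b_168 = 3;  b_169 = 11;  b_170 = 10;  b_171 = 9
  b_172 = 10;  b_173 = 4;  b_174 = 10;  b_175 = 7;  b_176 = 0;  b_177 = 4
  b_178 = 6;  b_179 = 11;  b_180 = 0;  b_181 = 2;  b_182 = 0;  b_183 = 8
  b_184 = 0;  b_185 = 1;  b_186 = 5;  b_187 = 1;  b_188 = 1;  b_189 = 9
  b_190 = 9;  b_191 = 0;  b_192 = 2;  b_193 = 10;  b_194 = 12;  b_195 = 5
  b_196 = 11;  b_197 = 4;  b_198 = 3;  b_199 = 7;  b_200 = 1;  b_201 = 1
  b_202 = 3;  b_203 = 1;  b_204 = 0;  b_205 = 2;  b_206 = 7;  b_207 = 6
  b_208 = 7;  b_209 = 2;  b_210 = 4;  b_211 = 2;  b_212 = 10;  b_213 = 12
  b_214 = 3;  b_215 = 0;  b_216 = 8;  b_217 = 11;  b_218 = 9;  b_219 = 3
  b_220 = 10;  b_221 = 5;  b_222 = 5;  b_223 = 12;  b_224 = 1;  b_225 = 0
  b_226 = 10;  b_227 = 1;  b_228 = 1;  b_229 = 10;  b_230 = 12;  b_231 = 7
  b_232 = 3;  b_233 = 6;  b_234 = 7;  b_235 = 3;  b_236 = 5;  b_237 = 11
  b_238 = 2;  b_239 = 3;  b_240 = 0;  b_241 = 0;  b_242 = 11;  b_243 = 7
  b_244 = 12;  b_245 = 11;  b_246 = 8;  b_247 = 10;  b_248 = 4;  b_249 = 12
  b_250 = 12;  b_251 = 2;  b_252 = 8;  b_253 = 2;  b_254 = 2
b_255 = 12·2 + 10·2 + 4·8 + 6·2 = 10
b_256 = 12·10 + 10·2 + 4·2 + 6·8 = 1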